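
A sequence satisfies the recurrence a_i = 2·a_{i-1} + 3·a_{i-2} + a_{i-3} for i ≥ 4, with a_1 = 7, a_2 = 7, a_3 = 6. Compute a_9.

Applying the relation repeatedly:
a_4 = 40; a_5 = 105; a_6 = 336; a_7 = 1027; a_8 = 3167; a_9 = 9751.

9751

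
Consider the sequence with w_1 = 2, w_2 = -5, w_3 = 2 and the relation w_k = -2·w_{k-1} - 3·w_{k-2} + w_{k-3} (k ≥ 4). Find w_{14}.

Step forward from the initial values:
w_4 = 13  w_5 = -37  w_6 = 37  …  w_{11} = -1453  w_{12} = 3205  w_{13} = -2023  w_{14} = -7022.

-7022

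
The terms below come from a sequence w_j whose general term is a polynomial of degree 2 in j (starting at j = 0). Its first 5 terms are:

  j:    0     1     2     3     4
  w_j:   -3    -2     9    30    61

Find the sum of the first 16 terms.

5672

1st diffs: 1, 11, 21, 31.
2nd diffs: 10, 10, 10 (constant).
Newton forward-difference form: w_j = -3 + 1·C(j,1) + 10·C(j,2).
Continuing: …, 102, 153, 214, 285, …, w_{15} = 1062.
Summing j = 0..15 (16 terms) gives 5672.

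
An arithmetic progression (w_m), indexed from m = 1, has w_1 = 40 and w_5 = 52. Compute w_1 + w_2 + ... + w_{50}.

5675

Common difference d = (52 - 40) / (5 - 1) = 3.
w_m = 40 + (m - 1)·3.
w_{50} = 187; S = 50·(40 + 187)/2 = 5675.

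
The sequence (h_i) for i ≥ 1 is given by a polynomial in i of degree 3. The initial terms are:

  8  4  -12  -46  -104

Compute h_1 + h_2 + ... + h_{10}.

1st diffs: -4, -16, -34, -58.
2nd diffs: -12, -18, -24.
3rd diffs: -6, -6 (constant).
Newton forward-difference form: h_i = 8 + (-4)·C(i-1,1) + (-12)·C(i-1,2) + (-6)·C(i-1,3).
Continuing: …, -192, -316, -482, -696, …, h_{10} = -964.
Summing i = 1..10 (10 terms) gives -2800.

-2800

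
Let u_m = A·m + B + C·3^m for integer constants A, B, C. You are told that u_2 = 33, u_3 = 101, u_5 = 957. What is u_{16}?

172186825

The three given values yield: 2A + B + 9C = 33; 3A + B + 27C = 101; 5A + B + 243C = 957.
Subtracting the first from the second: A + 18C = 68.
Subtracting the second from the third: 2A + 216C = 856.
Solving: C = 4, A = -4, then B = 5.
Therefore u_{16} = -64 + 5 + 4·43046721 = 172186825.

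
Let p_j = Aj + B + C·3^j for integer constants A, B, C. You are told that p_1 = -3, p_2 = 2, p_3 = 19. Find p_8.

6548

Write the equations: A + B + 3C = -3; 2A + B + 9C = 2; 3A + B + 27C = 19.
Subtracting the first from the second: A + 6C = 5.
Subtracting the second from the third: A + 18C = 17.
Solving: C = 1, A = -1, then B = -5.
Therefore p_8 = -8 + (-5) + 1·6561 = 6548.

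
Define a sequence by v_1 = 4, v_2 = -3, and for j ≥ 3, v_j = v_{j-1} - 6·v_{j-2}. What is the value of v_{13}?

-84951

Iterate the recurrence:
v_3 = -27  v_4 = -9  v_5 = 153  …  v_{10} = 14031  v_{11} = 153  v_{12} = -84033  v_{13} = -84951.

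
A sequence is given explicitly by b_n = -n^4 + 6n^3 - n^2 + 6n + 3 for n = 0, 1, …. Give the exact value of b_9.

-2211

b_9 = -1·9^4 + 6·9^3 - 1·9^2 + 6·9 + 3 = -2211.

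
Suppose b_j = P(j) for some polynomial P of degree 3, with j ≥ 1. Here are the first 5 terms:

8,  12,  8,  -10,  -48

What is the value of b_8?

-342

1st diffs: 4, -4, -18, -38.
2nd diffs: -8, -14, -20.
3rd diffs: -6, -6 (constant).
Newton forward-difference form: b_j = 8 + 4·C(j-1,1) + (-8)·C(j-1,2) + (-6)·C(j-1,3).
At j = 8: j-1 = 7, so b_8 = 8 + 28 - 168 - 210 = -342.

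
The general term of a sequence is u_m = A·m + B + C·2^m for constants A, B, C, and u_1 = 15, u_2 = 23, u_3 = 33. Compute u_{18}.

The three given values yield: A + B + 2C = 15; 2A + B + 4C = 23; 3A + B + 8C = 33.
Subtracting the first from the second: A + 2C = 8.
Subtracting the second from the third: A + 4C = 10.
Solving: C = 1, A = 6, then B = 7.
Therefore u_{18} = 108 + 7 + 1·262144 = 262259.

262259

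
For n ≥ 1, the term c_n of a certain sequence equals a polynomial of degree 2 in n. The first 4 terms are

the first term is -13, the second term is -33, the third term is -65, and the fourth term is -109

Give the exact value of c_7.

-313

1st diffs: -20, -32, -44.
2nd diffs: -12, -12 (constant).
Newton forward-difference form: c_n = -13 + (-20)·C(n-1,1) + (-12)·C(n-1,2).
At n = 7: n-1 = 6, so c_7 = -13 - 120 - 180 = -313.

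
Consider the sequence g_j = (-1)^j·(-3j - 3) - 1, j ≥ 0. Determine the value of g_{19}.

59

(-1)^19 = -1; -3j - 3 at j=19 is -60; so g_{19} = 59.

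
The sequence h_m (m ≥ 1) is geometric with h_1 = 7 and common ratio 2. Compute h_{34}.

h_m = 7·2^(m-1).
h_{34} = 7·2^33 = 60129542144.

60129542144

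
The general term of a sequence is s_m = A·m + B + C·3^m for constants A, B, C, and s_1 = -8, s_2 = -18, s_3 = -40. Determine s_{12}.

Plug in m = 1, 2, 3: A + B + 3C = -8; 2A + B + 9C = -18; 3A + B + 27C = -40.
Subtracting the first from the second: A + 6C = -10.
Subtracting the second from the third: A + 18C = -22.
Solving: C = -1, A = -4, then B = -1.
Hence s_{12} = -4·12 + (-1) + (-1)·531441 = -531490.

-531490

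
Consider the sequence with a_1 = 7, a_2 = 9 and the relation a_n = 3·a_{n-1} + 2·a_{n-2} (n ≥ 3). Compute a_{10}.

289173

a_3 = 41, a_4 = 141, a_5 = 505, a_6 = 1797, a_7 = 6401, a_8 = 22797, a_9 = 81193, a_{10} = 289173.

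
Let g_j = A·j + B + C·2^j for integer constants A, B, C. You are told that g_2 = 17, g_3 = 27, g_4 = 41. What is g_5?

63

At j = 2, 3, 4: 2A + B + 4C = 17; 3A + B + 8C = 27; 4A + B + 16C = 41.
Subtracting the first from the second: A + 4C = 10.
Subtracting the second from the third: A + 8C = 14.
Solving: C = 1, A = 6, then B = 1.
Therefore g_5 = 30 + 1 + 1·32 = 63.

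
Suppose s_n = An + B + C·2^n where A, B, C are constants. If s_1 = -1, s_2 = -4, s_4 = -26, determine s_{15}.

The three given values yield: A + B + 2C = -1; 2A + B + 4C = -4; 4A + B + 16C = -26.
Subtracting the first from the second: A + 2C = -3.
Subtracting the second from the third: 2A + 12C = -22.
Solving: C = -2, A = 1, then B = 2.
Therefore s_{15} = 15 + 2 + (-2)·32768 = -65519.

-65519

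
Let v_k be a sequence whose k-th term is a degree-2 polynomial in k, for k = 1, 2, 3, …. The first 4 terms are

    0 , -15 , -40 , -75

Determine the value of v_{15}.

-1120

1st diffs: -15, -25, -35.
2nd diffs: -10, -10 (constant).
So v_k = -5k^2 + 5.
Evaluating at k = 15 gives v_{15} = -1120.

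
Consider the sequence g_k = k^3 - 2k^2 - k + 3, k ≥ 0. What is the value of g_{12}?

g_{12} = 1·12^3 - 2·12^2 - 1·12 + 3 = 1431.

1431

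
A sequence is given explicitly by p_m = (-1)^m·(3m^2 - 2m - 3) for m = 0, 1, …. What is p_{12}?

405

(-1)^12 = 1; 3m^2 - 2m - 3 at m=12 is 405; so p_{12} = 405.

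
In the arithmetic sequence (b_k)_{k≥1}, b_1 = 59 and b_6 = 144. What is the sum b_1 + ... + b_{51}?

Common difference d = (144 - 59) / (6 - 1) = 17.
b_k = 59 + (k - 1)·17.
b_{51} = 909; S = 51·(59 + 909)/2 = 24684.

24684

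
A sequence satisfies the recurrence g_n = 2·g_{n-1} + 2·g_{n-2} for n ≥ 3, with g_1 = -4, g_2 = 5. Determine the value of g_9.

1856

Step forward from the initial values:
g_3 = 2; g_4 = 14; g_5 = 32; g_6 = 92; g_7 = 248; g_8 = 680; g_9 = 1856.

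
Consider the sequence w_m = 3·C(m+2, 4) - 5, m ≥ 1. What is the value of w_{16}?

9175

C(18, 4) = 3060, so w_{16} = 9175.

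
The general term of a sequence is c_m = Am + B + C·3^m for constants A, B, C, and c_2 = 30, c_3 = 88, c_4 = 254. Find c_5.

744

Plug in m = 2, 3, 4: 2A + B + 9C = 30; 3A + B + 27C = 88; 4A + B + 81C = 254.
Subtracting the first from the second: A + 18C = 58.
Subtracting the second from the third: A + 54C = 166.
Solving: C = 3, A = 4, then B = -5.
Therefore c_5 = 20 + (-5) + 3·243 = 744.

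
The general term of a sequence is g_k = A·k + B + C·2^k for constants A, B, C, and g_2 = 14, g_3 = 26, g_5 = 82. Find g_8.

Plug in k = 2, 3, 5: 2A + B + 4C = 14; 3A + B + 8C = 26; 5A + B + 32C = 82.
Subtracting the first from the second: A + 4C = 12.
Subtracting the second from the third: 2A + 24C = 56.
Solving: C = 2, A = 4, then B = -2.
Hence g_8 = 4·8 + (-2) + 2·256 = 542.

542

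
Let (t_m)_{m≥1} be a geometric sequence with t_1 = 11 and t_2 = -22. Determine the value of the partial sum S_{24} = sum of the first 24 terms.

-61516455

Common ratio r = -2.
t_m = 11·(-2)^(m-1).
S = 11·((-2)^24 - 1)/(-2 - 1) = 11·(16777216 - 1)/(-3) = -61516455.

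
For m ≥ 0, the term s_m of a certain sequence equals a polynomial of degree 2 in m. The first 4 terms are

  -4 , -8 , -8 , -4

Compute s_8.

1st diffs: -4, 0, 4.
2nd diffs: 4, 4 (constant).
Newton forward-difference form: s_m = -4 + (-4)·C(m,1) + 4·C(m,2).
At m = 8: m = 8, so s_8 = -4 - 32 + 112 = 76.

76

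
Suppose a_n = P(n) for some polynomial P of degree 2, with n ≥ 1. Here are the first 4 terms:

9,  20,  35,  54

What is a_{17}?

665

1st diffs: 11, 15, 19.
2nd diffs: 4, 4 (constant).
Newton forward-difference form: a_n = 9 + 11·C(n-1,1) + 4·C(n-1,2).
At n = 17: n-1 = 16, so a_{17} = 9 + 176 + 480 = 665.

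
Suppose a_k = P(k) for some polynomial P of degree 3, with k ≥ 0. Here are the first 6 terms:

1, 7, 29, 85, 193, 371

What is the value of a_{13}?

1st diffs: 6, 22, 56, 108, 178.
2nd diffs: 16, 34, 52, 70.
3rd diffs: 18, 18, 18 (constant).
So a_k = 3k^3 - k^2 + 4k + 1.
Evaluating at k = 13 gives a_{13} = 6475.

6475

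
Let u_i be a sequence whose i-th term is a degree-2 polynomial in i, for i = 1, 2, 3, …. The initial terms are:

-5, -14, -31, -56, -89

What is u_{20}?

-1544

1st diffs: -9, -17, -25, -33.
2nd diffs: -8, -8, -8 (constant).
So u_i = -4i^2 + 3i - 4.
Evaluating at i = 20 gives u_{20} = -1544.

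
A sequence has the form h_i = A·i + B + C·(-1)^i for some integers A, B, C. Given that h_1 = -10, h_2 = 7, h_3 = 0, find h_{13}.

50

Write the equations: A + B - C = -10; 2A + B + C = 7; 3A + B - C = 0.
Subtracting the first from the second: A + 2C = 17.
Subtracting the second from the third: A - 2C = -7.
Solving: C = 6, A = 5, then B = -9.
Hence h_{13} = 5·13 + (-9) + 6·(-1) = 50.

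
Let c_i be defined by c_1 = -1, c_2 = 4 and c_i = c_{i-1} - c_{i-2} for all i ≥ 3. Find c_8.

c_3 = 5, c_4 = 1, c_5 = -4, c_6 = -5, c_7 = -1, c_8 = 4.

4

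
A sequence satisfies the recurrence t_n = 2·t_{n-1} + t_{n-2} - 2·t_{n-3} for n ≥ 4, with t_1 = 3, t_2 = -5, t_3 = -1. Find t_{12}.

-2733

Compute successive terms:
t_4 = -13, t_5 = -17, t_6 = -45, t_7 = -81, t_8 = -173, t_9 = -337, t_{10} = -685, t_{11} = -1361, t_{12} = -2733.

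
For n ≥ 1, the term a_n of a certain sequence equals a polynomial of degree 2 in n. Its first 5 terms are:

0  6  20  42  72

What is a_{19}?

1st diffs: 6, 14, 22, 30.
2nd diffs: 8, 8, 8 (constant).
Newton forward-difference form: a_n = 6·C(n-1,1) + 8·C(n-1,2).
At n = 19: n-1 = 18, so a_{19} = 108 + 1224 = 1332.

1332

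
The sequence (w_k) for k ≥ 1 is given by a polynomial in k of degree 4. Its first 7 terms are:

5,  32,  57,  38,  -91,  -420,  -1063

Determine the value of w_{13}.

-20923

1st diffs: 27, 25, -19, -129, -329, -643.
2nd diffs: -2, -44, -110, -200, -314.
3rd diffs: -42, -66, -90, -114.
4th diffs: -24, -24, -24 (constant).
So w_k = -k^4 + 3k^3 + 6k^2 + 3k - 6.
Evaluating at k = 13 gives w_{13} = -20923.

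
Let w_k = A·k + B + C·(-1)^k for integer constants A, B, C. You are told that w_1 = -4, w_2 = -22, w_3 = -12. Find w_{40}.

Plug in k = 1, 2, 3: A + B - C = -4; 2A + B + C = -22; 3A + B - C = -12.
Subtracting the first from the second: A + 2C = -18.
Subtracting the second from the third: A - 2C = 10.
Solving: C = -7, A = -4, then B = -7.
Hence w_{40} = -4·40 + (-7) + (-7)·1 = -174.

-174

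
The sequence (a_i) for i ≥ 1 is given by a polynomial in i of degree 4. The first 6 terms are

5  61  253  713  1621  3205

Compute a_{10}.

1st diffs: 56, 192, 460, 908, 1584.
2nd diffs: 136, 268, 448, 676.
3rd diffs: 132, 180, 228.
4th diffs: 48, 48 (constant).
Newton forward-difference form: a_i = 5 + 56·C(i-1,1) + 136·C(i-1,2) + 132·C(i-1,3) + 48·C(i-1,4).
At i = 10: i-1 = 9, so a_{10} = 5 + 504 + 4896 + 11088 + 6048 = 22541.

22541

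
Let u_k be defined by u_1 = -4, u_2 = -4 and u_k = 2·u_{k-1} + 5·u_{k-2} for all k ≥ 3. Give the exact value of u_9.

Compute successive terms:
u_3 = -28, u_4 = -76, u_5 = -292, u_6 = -964, u_7 = -3388, u_8 = -11596, u_9 = -40132.

-40132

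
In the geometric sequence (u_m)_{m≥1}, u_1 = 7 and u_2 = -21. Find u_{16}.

Common ratio r = -3.
u_m = 7·(-3)^(m-1).
u_{16} = 7·(-3)^15 = -100442349.

-100442349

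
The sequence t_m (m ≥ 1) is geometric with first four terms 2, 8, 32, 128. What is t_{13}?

33554432

Common ratio r = 4.
t_m = 2·4^(m-1).
t_{13} = 2·4^12 = 33554432.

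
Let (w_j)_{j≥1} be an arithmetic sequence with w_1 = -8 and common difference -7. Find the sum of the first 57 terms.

-11628

w_j = -8 + (j - 1)·(-7).
w_{57} = -400; S = 57·(-8 + (-400))/2 = -11628.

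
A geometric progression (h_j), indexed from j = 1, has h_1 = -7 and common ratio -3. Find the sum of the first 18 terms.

677985854

h_j = (-7)·(-3)^(j-1).
S = (-7)·((-3)^18 - 1)/(-3 - 1) = (-7)·(387420489 - 1)/(-4) = 677985854.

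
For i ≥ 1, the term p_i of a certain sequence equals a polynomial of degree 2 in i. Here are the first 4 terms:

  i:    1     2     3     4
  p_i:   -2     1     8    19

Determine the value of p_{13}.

1st diffs: 3, 7, 11.
2nd diffs: 4, 4 (constant).
Newton forward-difference form: p_i = -2 + 3·C(i-1,1) + 4·C(i-1,2).
At i = 13: i-1 = 12, so p_{13} = -2 + 36 + 264 = 298.

298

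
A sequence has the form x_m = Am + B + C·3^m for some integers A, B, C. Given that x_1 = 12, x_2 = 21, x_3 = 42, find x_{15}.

14348958

The three given values yield: A + B + 3C = 12; 2A + B + 9C = 21; 3A + B + 27C = 42.
Subtracting the first from the second: A + 6C = 9.
Subtracting the second from the third: A + 18C = 21.
Solving: C = 1, A = 3, then B = 6.
Hence x_{15} = 3·15 + 6 + 1·14348907 = 14348958.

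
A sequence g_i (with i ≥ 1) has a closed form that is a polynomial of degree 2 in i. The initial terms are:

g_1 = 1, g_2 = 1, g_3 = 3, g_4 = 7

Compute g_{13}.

133

1st diffs: 0, 2, 4.
2nd diffs: 2, 2 (constant).
Newton forward-difference form: g_i = 1 + 2·C(i-1,2).
At i = 13: i-1 = 12, so g_{13} = 1 + 132 = 133.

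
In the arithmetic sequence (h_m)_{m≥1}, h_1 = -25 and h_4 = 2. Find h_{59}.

Common difference d = (2 - (-25)) / (4 - 1) = 9.
h_m = -25 + (m - 1)·9.
h_{59} = -25 + 58·9 = 497.

497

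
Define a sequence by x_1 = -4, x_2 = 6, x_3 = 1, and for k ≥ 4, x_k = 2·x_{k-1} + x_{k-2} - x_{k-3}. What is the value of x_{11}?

2710

Applying the relation repeatedly:
x_4 = 12, x_5 = 19, x_6 = 49, x_7 = 105, x_8 = 240, x_9 = 536, x_{10} = 1207, x_{11} = 2710.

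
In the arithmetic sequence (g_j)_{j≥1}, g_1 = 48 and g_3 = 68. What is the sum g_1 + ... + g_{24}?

3912

Common difference d = (68 - 48) / (3 - 1) = 10.
g_j = 48 + (j - 1)·10.
g_{24} = 278; S = 24·(48 + 278)/2 = 3912.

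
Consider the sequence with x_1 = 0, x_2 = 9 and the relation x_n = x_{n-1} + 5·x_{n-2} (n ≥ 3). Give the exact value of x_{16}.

Step forward from the initial values:
x_3 = 9, x_4 = 54, x_5 = 99, …, x_{13} = 437184, x_{14} = 1230129, x_{15} = 3416049, x_{16} = 9566694.

9566694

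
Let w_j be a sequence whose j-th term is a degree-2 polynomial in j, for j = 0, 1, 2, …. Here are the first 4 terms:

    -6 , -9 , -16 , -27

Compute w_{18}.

-672

1st diffs: -3, -7, -11.
2nd diffs: -4, -4 (constant).
Newton forward-difference form: w_j = -6 + (-3)·C(j,1) + (-4)·C(j,2).
At j = 18: j = 18, so w_{18} = -6 - 54 - 612 = -672.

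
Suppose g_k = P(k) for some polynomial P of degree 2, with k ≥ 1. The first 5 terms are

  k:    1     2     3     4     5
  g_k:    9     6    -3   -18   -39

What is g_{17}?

1st diffs: -3, -9, -15, -21.
2nd diffs: -6, -6, -6 (constant).
Newton forward-difference form: g_k = 9 + (-3)·C(k-1,1) + (-6)·C(k-1,2).
At k = 17: k-1 = 16, so g_{17} = 9 - 48 - 720 = -759.

-759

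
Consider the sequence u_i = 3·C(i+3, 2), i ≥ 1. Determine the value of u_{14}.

C(17, 2) = 136, so u_{14} = 408.

408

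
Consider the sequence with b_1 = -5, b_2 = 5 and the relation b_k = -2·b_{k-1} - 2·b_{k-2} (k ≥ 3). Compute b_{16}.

640

b_3 = 0;  b_4 = -10;  b_5 = 20;  …;  b_{13} = 320;  b_{14} = -320;  b_{15} = 0;  b_{16} = 640.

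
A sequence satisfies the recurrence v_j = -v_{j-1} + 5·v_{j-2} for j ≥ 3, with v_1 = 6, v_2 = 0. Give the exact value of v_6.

-330

Step forward from the initial values:
v_3 = 30, v_4 = -30, v_5 = 180, v_6 = -330.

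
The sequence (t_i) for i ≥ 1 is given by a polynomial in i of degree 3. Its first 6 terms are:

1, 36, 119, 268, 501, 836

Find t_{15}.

11411

1st diffs: 35, 83, 149, 233, 335.
2nd diffs: 48, 66, 84, 102.
3rd diffs: 18, 18, 18 (constant).
Newton forward-difference form: t_i = 1 + 35·C(i-1,1) + 48·C(i-1,2) + 18·C(i-1,3).
At i = 15: i-1 = 14, so t_{15} = 1 + 490 + 4368 + 6552 = 11411.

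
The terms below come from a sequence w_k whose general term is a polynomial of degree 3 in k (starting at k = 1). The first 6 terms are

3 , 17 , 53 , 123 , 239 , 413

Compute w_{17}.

9587

1st diffs: 14, 36, 70, 116, 174.
2nd diffs: 22, 34, 46, 58.
3rd diffs: 12, 12, 12 (constant).
Newton forward-difference form: w_k = 3 + 14·C(k-1,1) + 22·C(k-1,2) + 12·C(k-1,3).
At k = 17: k-1 = 16, so w_{17} = 3 + 224 + 2640 + 6720 = 9587.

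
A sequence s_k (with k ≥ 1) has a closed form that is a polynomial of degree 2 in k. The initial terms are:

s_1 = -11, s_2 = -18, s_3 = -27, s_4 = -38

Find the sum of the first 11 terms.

1st diffs: -7, -9, -11.
2nd diffs: -2, -2 (constant).
Newton forward-difference form: s_k = -11 + (-7)·C(k-1,1) + (-2)·C(k-1,2).
Continuing: …, -51, -66, -83, -102, …, s_{11} = -171.
Summing k = 1..11 (11 terms) gives -836.

-836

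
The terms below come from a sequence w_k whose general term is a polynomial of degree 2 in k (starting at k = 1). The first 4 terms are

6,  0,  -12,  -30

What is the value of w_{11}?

-324

1st diffs: -6, -12, -18.
2nd diffs: -6, -6 (constant).
Newton forward-difference form: w_k = 6 + (-6)·C(k-1,1) + (-6)·C(k-1,2).
At k = 11: k-1 = 10, so w_{11} = 6 - 60 - 270 = -324.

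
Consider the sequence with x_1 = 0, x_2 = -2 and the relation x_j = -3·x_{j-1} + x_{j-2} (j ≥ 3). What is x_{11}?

85674

x_3 = 6;  x_4 = -20;  x_5 = 66;  x_6 = -218;  x_7 = 720;  x_8 = -2378;  x_9 = 7854;  x_{10} = -25940;  x_{11} = 85674.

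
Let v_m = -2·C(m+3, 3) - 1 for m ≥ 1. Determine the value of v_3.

C(6, 3) = 20, so v_3 = -41.

-41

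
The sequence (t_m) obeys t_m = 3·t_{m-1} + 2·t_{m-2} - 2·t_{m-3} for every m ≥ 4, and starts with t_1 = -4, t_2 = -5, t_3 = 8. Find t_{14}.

5675380

Step forward from the initial values:
t_4 = 22;  t_5 = 92;  t_6 = 304;  …;  t_{11} = 142604;  t_{12} = 486868;  t_{13} = 1662284;  t_{14} = 5675380.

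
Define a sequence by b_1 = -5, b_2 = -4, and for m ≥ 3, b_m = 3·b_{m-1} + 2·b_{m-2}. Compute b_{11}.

Iterate the recurrence:
b_3 = -22;  b_4 = -74;  b_5 = -266;  b_6 = -946;  b_7 = -3370;  b_8 = -12002;  b_9 = -42746;  b_{10} = -152242;  b_{11} = -542218.

-542218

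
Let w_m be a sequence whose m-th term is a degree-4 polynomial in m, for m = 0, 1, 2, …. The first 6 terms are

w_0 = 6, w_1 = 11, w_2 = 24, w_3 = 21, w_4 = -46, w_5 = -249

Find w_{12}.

1st diffs: 5, 13, -3, -67, -203.
2nd diffs: 8, -16, -64, -136.
3rd diffs: -24, -48, -72.
4th diffs: -24, -24 (constant).
Newton forward-difference form: w_m = 6 + 5·C(m,1) + 8·C(m,2) + (-24)·C(m,3) + (-24)·C(m,4).
At m = 12: m = 12, so w_{12} = 6 + 60 + 528 - 5280 - 11880 = -16566.

-16566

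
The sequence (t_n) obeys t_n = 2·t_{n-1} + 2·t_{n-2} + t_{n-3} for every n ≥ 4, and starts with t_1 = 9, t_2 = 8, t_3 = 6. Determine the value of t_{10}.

17253

Applying the relation repeatedly:
t_4 = 37;  t_5 = 94;  t_6 = 268;  t_7 = 761;  t_8 = 2152;  t_9 = 6094;  t_{10} = 17253.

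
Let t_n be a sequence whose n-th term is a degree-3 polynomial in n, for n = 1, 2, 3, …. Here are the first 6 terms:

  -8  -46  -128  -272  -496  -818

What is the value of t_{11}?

1st diffs: -38, -82, -144, -224, -322.
2nd diffs: -44, -62, -80, -98.
3rd diffs: -18, -18, -18 (constant).
So t_n = -3n^3 - 4n^2 - 5n + 4.
Evaluating at n = 11 gives t_{11} = -4528.

-4528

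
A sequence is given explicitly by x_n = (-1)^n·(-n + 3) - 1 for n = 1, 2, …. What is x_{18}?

-16

(-1)^18 = 1; -n + 3 at n=18 is -15; so x_{18} = -16.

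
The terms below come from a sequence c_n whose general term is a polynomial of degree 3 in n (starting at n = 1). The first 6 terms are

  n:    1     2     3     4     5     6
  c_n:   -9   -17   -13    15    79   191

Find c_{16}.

1st diffs: -8, 4, 28, 64, 112.
2nd diffs: 12, 24, 36, 48.
3rd diffs: 12, 12, 12 (constant).
So c_n = 2n^3 - 6n^2 - 4n - 1.
Evaluating at n = 16 gives c_{16} = 6591.

6591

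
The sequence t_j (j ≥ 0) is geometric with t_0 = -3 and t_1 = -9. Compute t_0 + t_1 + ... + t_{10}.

-265719

Common ratio r = 3.
t_j = (-3)·3^(j-0).
S = (-3)·(3^11 - 1)/(3 - 1) = (-3)·(177147 - 1)/(2) = -265719.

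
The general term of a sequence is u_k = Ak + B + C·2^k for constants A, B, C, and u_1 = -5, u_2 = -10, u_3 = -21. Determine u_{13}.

Plug in k = 1, 2, 3: A + B + 2C = -5; 2A + B + 4C = -10; 3A + B + 8C = -21.
Subtracting the first from the second: A + 2C = -5.
Subtracting the second from the third: A + 4C = -11.
Solving: C = -3, A = 1, then B = 0.
So u_k = 1·k + 0 + (-3)·2^k; at k=13 this is -24563.

-24563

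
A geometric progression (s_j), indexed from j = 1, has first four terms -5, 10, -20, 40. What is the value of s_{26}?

167772160

Common ratio r = -2.
s_j = (-5)·(-2)^(j-1).
s_{26} = (-5)·(-2)^25 = 167772160.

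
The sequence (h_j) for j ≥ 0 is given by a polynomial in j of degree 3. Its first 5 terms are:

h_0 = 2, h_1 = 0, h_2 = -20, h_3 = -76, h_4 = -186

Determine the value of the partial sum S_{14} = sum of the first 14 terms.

1st diffs: -2, -20, -56, -110.
2nd diffs: -18, -36, -54.
3rd diffs: -18, -18 (constant).
Newton forward-difference form: h_j = 2 + (-2)·C(j,1) + (-18)·C(j,2) + (-18)·C(j,3).
Continuing: …, -368, -640, -1020, -1526, …, h_{13} = -6576.
Summing j = 0..13 (14 terms) gives -24724.

-24724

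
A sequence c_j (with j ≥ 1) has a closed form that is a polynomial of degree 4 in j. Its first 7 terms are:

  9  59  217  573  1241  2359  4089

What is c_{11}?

21209

1st diffs: 50, 158, 356, 668, 1118, 1730.
2nd diffs: 108, 198, 312, 450, 612.
3rd diffs: 90, 114, 138, 162.
4th diffs: 24, 24, 24 (constant).
Newton forward-difference form: c_j = 9 + 50·C(j-1,1) + 108·C(j-1,2) + 90·C(j-1,3) + 24·C(j-1,4).
At j = 11: j-1 = 10, so c_{11} = 9 + 500 + 4860 + 10800 + 5040 = 21209.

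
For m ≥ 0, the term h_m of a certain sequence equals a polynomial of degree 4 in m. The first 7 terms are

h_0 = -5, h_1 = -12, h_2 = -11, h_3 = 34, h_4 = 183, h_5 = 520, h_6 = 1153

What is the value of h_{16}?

1st diffs: -7, 1, 45, 149, 337, 633.
2nd diffs: 8, 44, 104, 188, 296.
3rd diffs: 36, 60, 84, 108.
4th diffs: 24, 24, 24 (constant).
Newton forward-difference form: h_m = -5 + (-7)·C(m,1) + 8·C(m,2) + 36·C(m,3) + 24·C(m,4).
At m = 16: m = 16, so h_{16} = -5 - 112 + 960 + 20160 + 43680 = 64683.

64683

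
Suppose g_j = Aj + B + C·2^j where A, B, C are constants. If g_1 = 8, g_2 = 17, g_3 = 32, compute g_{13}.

24614

Plug in j = 1, 2, 3: A + B + 2C = 8; 2A + B + 4C = 17; 3A + B + 8C = 32.
Subtracting the first from the second: A + 2C = 9.
Subtracting the second from the third: A + 4C = 15.
Solving: C = 3, A = 3, then B = -1.
So g_j = 3·j + (-1) + 3·2^j; at j=13 this is 24614.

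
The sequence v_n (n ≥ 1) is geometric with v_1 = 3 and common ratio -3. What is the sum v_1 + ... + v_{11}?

v_n = 3·(-3)^(n-1).
S = 3·((-3)^11 - 1)/(-3 - 1) = 3·(-177147 - 1)/(-4) = 132861.

132861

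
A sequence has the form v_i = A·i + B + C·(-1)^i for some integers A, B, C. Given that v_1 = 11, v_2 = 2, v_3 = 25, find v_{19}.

At i = 1, 2, 3: A + B - C = 11; 2A + B + C = 2; 3A + B - C = 25.
Subtracting the first from the second: A + 2C = -9.
Subtracting the second from the third: A - 2C = 23.
Solving: C = -8, A = 7, then B = -4.
Hence v_{19} = 7·19 + (-4) + (-8)·(-1) = 137.

137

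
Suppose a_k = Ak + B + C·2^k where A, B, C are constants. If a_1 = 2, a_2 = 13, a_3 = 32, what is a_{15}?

131108

At k = 1, 2, 3: A + B + 2C = 2; 2A + B + 4C = 13; 3A + B + 8C = 32.
Subtracting the first from the second: A + 2C = 11.
Subtracting the second from the third: A + 4C = 19.
Solving: C = 4, A = 3, then B = -9.
Therefore a_{15} = 45 + (-9) + 4·32768 = 131108.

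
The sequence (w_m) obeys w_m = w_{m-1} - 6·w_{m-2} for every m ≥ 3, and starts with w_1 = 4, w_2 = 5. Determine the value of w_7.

w_3 = -19, w_4 = -49, w_5 = 65, w_6 = 359, w_7 = -31.

-31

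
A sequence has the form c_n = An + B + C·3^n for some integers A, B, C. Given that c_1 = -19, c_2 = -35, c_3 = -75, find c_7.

Plug in n = 1, 2, 3: A + B + 3C = -19; 2A + B + 9C = -35; 3A + B + 27C = -75.
Subtracting the first from the second: A + 6C = -16.
Subtracting the second from the third: A + 18C = -40.
Solving: C = -2, A = -4, then B = -9.
So c_n = -4·n + (-9) + (-2)·3^n; at n=7 this is -4411.

-4411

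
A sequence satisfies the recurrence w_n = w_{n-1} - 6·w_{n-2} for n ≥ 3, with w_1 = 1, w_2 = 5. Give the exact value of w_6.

Applying the relation repeatedly:
w_3 = -1;  w_4 = -31;  w_5 = -25;  w_6 = 161.

161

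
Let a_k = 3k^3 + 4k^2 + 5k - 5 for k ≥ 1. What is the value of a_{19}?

22111

a_{19} = 3·19^3 + 4·19^2 + 5·19 - 5 = 22111.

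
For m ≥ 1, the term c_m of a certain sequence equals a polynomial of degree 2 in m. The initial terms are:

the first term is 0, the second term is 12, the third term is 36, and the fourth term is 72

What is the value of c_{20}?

2280

1st diffs: 12, 24, 36.
2nd diffs: 12, 12 (constant).
So c_m = 6m^2 - 6m.
Evaluating at m = 20 gives c_{20} = 2280.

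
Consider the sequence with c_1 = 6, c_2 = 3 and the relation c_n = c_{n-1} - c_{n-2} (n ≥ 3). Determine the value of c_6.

Compute successive terms:
c_3 = -3; c_4 = -6; c_5 = -3; c_6 = 3.

3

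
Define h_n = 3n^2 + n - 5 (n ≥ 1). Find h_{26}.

h_{26} = 3·26^2 + 1·26 - 5 = 2049.

2049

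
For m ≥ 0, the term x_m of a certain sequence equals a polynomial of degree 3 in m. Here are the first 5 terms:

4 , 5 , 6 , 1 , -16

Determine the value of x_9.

-491

1st diffs: 1, 1, -5, -17.
2nd diffs: 0, -6, -12.
3rd diffs: -6, -6 (constant).
Newton forward-difference form: x_m = 4 + 1·C(m,1) + (-6)·C(m,3).
At m = 9: m = 9, so x_9 = 4 + 9 - 504 = -491.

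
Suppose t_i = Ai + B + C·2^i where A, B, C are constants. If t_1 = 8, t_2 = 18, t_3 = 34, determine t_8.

798

At i = 1, 2, 3: A + B + 2C = 8; 2A + B + 4C = 18; 3A + B + 8C = 34.
Subtracting the first from the second: A + 2C = 10.
Subtracting the second from the third: A + 4C = 16.
Solving: C = 3, A = 4, then B = -2.
Hence t_8 = 4·8 + (-2) + 3·256 = 798.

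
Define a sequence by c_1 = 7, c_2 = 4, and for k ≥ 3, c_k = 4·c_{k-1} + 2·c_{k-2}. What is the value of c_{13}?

87842752

c_3 = 30, c_4 = 128, c_5 = 572, …, c_{10} = 997184, c_{11} = 4436960, c_{12} = 19742208, c_{13} = 87842752.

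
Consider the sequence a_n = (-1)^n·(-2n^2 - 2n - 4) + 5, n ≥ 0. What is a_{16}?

-543

(-1)^16 = 1; -2n^2 - 2n - 4 at n=16 is -548; so a_{16} = -543.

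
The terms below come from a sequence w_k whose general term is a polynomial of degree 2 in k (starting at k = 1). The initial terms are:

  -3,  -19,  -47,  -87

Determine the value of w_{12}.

-839

1st diffs: -16, -28, -40.
2nd diffs: -12, -12 (constant).
Newton forward-difference form: w_k = -3 + (-16)·C(k-1,1) + (-12)·C(k-1,2).
At k = 12: k-1 = 11, so w_{12} = -3 - 176 - 660 = -839.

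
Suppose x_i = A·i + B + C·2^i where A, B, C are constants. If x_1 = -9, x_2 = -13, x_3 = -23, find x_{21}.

-6291419

The three given values yield: A + B + 2C = -9; 2A + B + 4C = -13; 3A + B + 8C = -23.
Subtracting the first from the second: A + 2C = -4.
Subtracting the second from the third: A + 4C = -10.
Solving: C = -3, A = 2, then B = -5.
Therefore x_{21} = 42 + (-5) + (-3)·2097152 = -6291419.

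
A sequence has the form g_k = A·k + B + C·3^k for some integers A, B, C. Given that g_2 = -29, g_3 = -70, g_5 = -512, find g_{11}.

-354350

The three given values yield: 2A + B + 9C = -29; 3A + B + 27C = -70; 5A + B + 243C = -512.
Subtracting the first from the second: A + 18C = -41.
Subtracting the second from the third: 2A + 216C = -442.
Solving: C = -2, A = -5, then B = -1.
Hence g_{11} = -5·11 + (-1) + (-2)·177147 = -354350.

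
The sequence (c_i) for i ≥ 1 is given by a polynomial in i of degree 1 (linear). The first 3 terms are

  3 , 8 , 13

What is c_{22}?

1st diffs: 5, 5 (constant).
So c_i = 5i - 2.
Evaluating at i = 22 gives c_{22} = 108.

108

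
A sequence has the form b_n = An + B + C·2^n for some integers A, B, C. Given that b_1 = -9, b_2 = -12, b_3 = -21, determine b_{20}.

Write the equations: A + B + 2C = -9; 2A + B + 4C = -12; 3A + B + 8C = -21.
Subtracting the first from the second: A + 2C = -3.
Subtracting the second from the third: A + 4C = -9.
Solving: C = -3, A = 3, then B = -6.
Hence b_{20} = 3·20 + (-6) + (-3)·1048576 = -3145674.

-3145674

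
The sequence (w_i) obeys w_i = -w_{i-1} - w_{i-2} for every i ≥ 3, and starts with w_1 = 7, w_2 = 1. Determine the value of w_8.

Iterate the recurrence:
w_3 = -8  w_4 = 7  w_5 = 1  w_6 = -8  w_7 = 7  w_8 = 1.

1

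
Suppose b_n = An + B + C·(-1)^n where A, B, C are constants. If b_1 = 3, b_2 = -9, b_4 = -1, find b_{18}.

55

The three given values yield: A + B - C = 3; 2A + B + C = -9; 4A + B + C = -1.
Subtracting the first from the second: A + 2C = -12.
Subtracting the second from the third: 2A = 8.
Solving: C = -8, A = 4, then B = -9.
Hence b_{18} = 4·18 + (-9) + (-8)·1 = 55.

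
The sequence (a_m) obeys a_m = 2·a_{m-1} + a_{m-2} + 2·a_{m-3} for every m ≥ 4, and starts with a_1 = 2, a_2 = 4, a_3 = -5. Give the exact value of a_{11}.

-1585

a_4 = -2;  a_5 = -1;  a_6 = -14;  a_7 = -33;  a_8 = -82;  a_9 = -225;  a_{10} = -598;  a_{11} = -1585.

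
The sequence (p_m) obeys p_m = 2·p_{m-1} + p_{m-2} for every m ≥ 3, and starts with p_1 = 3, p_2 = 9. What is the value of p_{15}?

827421

Iterate the recurrence:
p_3 = 21, p_4 = 51, p_5 = 123, …, p_{12} = 58803, p_{13} = 141963, p_{14} = 342729, p_{15} = 827421.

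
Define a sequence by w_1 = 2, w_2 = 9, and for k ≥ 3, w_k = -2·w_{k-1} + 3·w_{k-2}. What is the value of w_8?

Applying the relation repeatedly:
w_3 = -12, w_4 = 51, w_5 = -138, w_6 = 429, w_7 = -1272, w_8 = 3831.
(Characteristic roots are 1 and -3.)

3831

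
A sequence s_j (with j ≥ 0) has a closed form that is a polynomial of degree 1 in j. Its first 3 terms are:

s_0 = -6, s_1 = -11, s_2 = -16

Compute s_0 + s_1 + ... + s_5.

-111

1st diffs: -5, -5 (constant).
So s_j = -5j - 6.
Continuing: -21, -26, -31.
Summing j = 0..5 (6 terms) gives -111.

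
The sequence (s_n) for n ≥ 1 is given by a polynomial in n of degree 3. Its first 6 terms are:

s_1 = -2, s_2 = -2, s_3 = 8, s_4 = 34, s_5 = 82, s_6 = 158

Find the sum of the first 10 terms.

1st diffs: 0, 10, 26, 48, 76.
2nd diffs: 10, 16, 22, 28.
3rd diffs: 6, 6, 6 (constant).
Newton forward-difference form: s_n = -2 + 10·C(n-1,2) + 6·C(n-1,3).
Continuing: 268, 418, 614, 862.
Summing n = 1..10 (10 terms) gives 2440.

2440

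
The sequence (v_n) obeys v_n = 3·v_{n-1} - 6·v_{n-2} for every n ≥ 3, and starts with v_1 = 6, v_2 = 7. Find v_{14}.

595593

Iterate the recurrence:
v_3 = -15; v_4 = -87; v_5 = -171; …; v_{11} = -46899; v_{12} = -82863; v_{13} = 32805; v_{14} = 595593.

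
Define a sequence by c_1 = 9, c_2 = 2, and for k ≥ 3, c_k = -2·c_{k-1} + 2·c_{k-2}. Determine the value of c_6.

Compute successive terms:
c_3 = 14;  c_4 = -24;  c_5 = 76;  c_6 = -200.

-200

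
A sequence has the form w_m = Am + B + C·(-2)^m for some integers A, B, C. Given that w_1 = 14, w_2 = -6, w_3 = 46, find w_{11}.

8238

The three given values yield: A + B - 2C = 14; 2A + B + 4C = -6; 3A + B - 8C = 46.
Subtracting the first from the second: A + 6C = -20.
Subtracting the second from the third: A - 12C = 52.
Solving: C = -4, A = 4, then B = 2.
Hence w_{11} = 4·11 + 2 + (-4)·(-2048) = 8238.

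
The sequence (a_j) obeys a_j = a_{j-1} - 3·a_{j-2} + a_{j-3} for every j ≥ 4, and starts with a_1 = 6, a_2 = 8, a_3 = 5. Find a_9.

-210

Iterate the recurrence:
a_4 = -13  a_5 = -20  a_6 = 24  a_7 = 71  a_8 = -21  a_9 = -210.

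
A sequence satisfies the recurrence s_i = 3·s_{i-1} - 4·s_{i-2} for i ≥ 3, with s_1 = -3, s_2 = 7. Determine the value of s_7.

s_3 = 33; s_4 = 71; s_5 = 81; s_6 = -41; s_7 = -447.

-447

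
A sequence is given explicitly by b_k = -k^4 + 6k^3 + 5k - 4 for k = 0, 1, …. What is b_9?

b_9 = -1·9^4 + 6·9^3 + 5·9 - 4 = -2146.

-2146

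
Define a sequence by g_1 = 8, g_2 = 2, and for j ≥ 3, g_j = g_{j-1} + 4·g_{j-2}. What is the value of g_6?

Step forward from the initial values:
g_3 = 34;  g_4 = 42;  g_5 = 178;  g_6 = 346.

346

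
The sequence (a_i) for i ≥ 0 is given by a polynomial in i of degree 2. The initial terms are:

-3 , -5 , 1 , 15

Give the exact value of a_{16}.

925

1st diffs: -2, 6, 14.
2nd diffs: 8, 8 (constant).
Newton forward-difference form: a_i = -3 + (-2)·C(i,1) + 8·C(i,2).
At i = 16: i = 16, so a_{16} = -3 - 32 + 960 = 925.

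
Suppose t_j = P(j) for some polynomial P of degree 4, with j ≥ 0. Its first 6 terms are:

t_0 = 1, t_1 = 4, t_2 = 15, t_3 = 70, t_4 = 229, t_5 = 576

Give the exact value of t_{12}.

20365

1st diffs: 3, 11, 55, 159, 347.
2nd diffs: 8, 44, 104, 188.
3rd diffs: 36, 60, 84.
4th diffs: 24, 24 (constant).
Newton forward-difference form: t_j = 1 + 3·C(j,1) + 8·C(j,2) + 36·C(j,3) + 24·C(j,4).
At j = 12: j = 12, so t_{12} = 1 + 36 + 528 + 7920 + 11880 = 20365.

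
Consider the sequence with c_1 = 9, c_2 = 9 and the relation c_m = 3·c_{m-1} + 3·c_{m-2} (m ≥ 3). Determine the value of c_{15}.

Iterate the recurrence:
c_3 = 54;  c_4 = 189;  c_5 = 729;  …;  c_{12} = 8183754;  c_{13} = 31026969;  c_{14} = 117632169;  c_{15} = 445977414.

445977414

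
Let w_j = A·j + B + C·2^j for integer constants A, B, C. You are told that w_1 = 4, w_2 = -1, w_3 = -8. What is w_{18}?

Plug in j = 1, 2, 3: A + B + 2C = 4; 2A + B + 4C = -1; 3A + B + 8C = -8.
Subtracting the first from the second: A + 2C = -5.
Subtracting the second from the third: A + 4C = -7.
Solving: C = -1, A = -3, then B = 9.
Therefore w_{18} = -54 + 9 + (-1)·262144 = -262189.

-262189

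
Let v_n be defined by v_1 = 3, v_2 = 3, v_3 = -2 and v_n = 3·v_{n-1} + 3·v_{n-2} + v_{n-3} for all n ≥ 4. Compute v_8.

Compute successive terms:
v_4 = 6; v_5 = 15; v_6 = 61; v_7 = 234; v_8 = 900.

900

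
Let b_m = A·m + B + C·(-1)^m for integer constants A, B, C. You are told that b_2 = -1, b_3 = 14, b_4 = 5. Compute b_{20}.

53

The three given values yield: 2A + B + C = -1; 3A + B - C = 14; 4A + B + C = 5.
Subtracting the first from the second: A - 2C = 15.
Subtracting the second from the third: A + 2C = -9.
Solving: C = -6, A = 3, then B = -1.
Hence b_{20} = 3·20 + (-1) + (-6)·1 = 53.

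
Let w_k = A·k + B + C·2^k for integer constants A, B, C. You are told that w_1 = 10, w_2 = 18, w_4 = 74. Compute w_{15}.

163812

The three given values yield: A + B + 2C = 10; 2A + B + 4C = 18; 4A + B + 16C = 74.
Subtracting the first from the second: A + 2C = 8.
Subtracting the second from the third: 2A + 12C = 56.
Solving: C = 5, A = -2, then B = 2.
Hence w_{15} = -2·15 + 2 + 5·32768 = 163812.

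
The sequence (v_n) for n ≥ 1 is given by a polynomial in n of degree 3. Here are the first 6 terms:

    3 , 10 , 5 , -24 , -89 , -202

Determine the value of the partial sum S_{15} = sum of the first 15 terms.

-21060

1st diffs: 7, -5, -29, -65, -113.
2nd diffs: -12, -24, -36, -48.
3rd diffs: -12, -12, -12 (constant).
So v_n = -2n^3 + 6n^2 + 3n - 4.
Continuing: …, -375, -620, -949, -1374, …, v_{15} = -5359.
Summing n = 1..15 (15 terms) gives -21060.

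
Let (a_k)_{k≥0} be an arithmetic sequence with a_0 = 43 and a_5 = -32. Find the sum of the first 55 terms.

Common difference d = (-32 - 43) / (5 - 0) = -15.
a_k = 43 + (k - 0)·(-15).
a_{54} = -767; S = 55·(43 + (-767))/2 = -19910.

-19910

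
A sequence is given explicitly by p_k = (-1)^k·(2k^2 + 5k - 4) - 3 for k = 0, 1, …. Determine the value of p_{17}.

(-1)^17 = -1; 2k^2 + 5k - 4 at k=17 is 659; so p_{17} = -662.

-662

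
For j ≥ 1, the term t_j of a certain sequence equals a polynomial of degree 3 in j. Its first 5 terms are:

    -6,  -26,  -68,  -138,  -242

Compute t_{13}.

-3018

1st diffs: -20, -42, -70, -104.
2nd diffs: -22, -28, -34.
3rd diffs: -6, -6 (constant).
Newton forward-difference form: t_j = -6 + (-20)·C(j-1,1) + (-22)·C(j-1,2) + (-6)·C(j-1,3).
At j = 13: j-1 = 12, so t_{13} = -6 - 240 - 1452 - 1320 = -3018.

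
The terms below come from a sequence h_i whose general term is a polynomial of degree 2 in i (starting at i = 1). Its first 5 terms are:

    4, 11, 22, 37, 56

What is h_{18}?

667

1st diffs: 7, 11, 15, 19.
2nd diffs: 4, 4, 4 (constant).
So h_i = 2i^2 + i + 1.
Evaluating at i = 18 gives h_{18} = 667.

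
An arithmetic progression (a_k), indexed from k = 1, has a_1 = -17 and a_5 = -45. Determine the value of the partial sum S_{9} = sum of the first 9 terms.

-405

Common difference d = (-45 - (-17)) / (5 - 1) = -7.
a_k = -17 + (k - 1)·(-7).
a_9 = -73; S = 9·(-17 + (-73))/2 = -405.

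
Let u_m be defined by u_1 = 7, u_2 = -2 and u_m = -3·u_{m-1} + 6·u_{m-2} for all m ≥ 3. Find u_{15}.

1885115268

u_3 = 48;  u_4 = -156;  u_5 = 756;  …;  u_{12} = -22553316;  u_{13} = 98610372;  u_{14} = -431151012;  u_{15} = 1885115268.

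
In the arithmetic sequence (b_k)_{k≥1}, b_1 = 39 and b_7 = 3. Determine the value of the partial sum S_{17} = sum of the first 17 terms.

Common difference d = (3 - 39) / (7 - 1) = -6.
b_k = 39 + (k - 1)·(-6).
b_{17} = -57; S = 17·(39 + (-57))/2 = -153.

-153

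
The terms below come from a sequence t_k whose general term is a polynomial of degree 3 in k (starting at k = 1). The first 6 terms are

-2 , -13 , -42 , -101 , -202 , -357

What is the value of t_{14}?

1st diffs: -11, -29, -59, -101, -155.
2nd diffs: -18, -30, -42, -54.
3rd diffs: -12, -12, -12 (constant).
Newton forward-difference form: t_k = -2 + (-11)·C(k-1,1) + (-18)·C(k-1,2) + (-12)·C(k-1,3).
At k = 14: k-1 = 13, so t_{14} = -2 - 143 - 1404 - 3432 = -4981.

-4981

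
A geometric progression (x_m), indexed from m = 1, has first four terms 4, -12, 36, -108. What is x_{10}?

Common ratio r = -3.
x_m = 4·(-3)^(m-1).
x_{10} = 4·(-3)^9 = -78732.

-78732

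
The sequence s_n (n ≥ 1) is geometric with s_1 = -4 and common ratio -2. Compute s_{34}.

34359738368

s_n = (-4)·(-2)^(n-1).
s_{34} = (-4)·(-2)^33 = 34359738368.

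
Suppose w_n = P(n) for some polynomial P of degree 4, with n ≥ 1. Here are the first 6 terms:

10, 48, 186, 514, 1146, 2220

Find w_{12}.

1st diffs: 38, 138, 328, 632, 1074.
2nd diffs: 100, 190, 304, 442.
3rd diffs: 90, 114, 138.
4th diffs: 24, 24 (constant).
Newton forward-difference form: w_n = 10 + 38·C(n-1,1) + 100·C(n-1,2) + 90·C(n-1,3) + 24·C(n-1,4).
At n = 12: n-1 = 11, so w_{12} = 10 + 418 + 5500 + 14850 + 7920 = 28698.

28698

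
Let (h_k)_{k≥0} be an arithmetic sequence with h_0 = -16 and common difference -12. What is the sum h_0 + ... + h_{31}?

-6464

h_k = -16 + (k - 0)·(-12).
h_{31} = -388; S = 32·(-16 + (-388))/2 = -6464.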